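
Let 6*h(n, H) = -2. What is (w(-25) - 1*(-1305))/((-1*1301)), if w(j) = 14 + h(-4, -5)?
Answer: -3956/3903 ≈ -1.0136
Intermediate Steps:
h(n, H) = -⅓ (h(n, H) = (⅙)*(-2) = -⅓)
w(j) = 41/3 (w(j) = 14 - ⅓ = 41/3)
(w(-25) - 1*(-1305))/((-1*1301)) = (41/3 - 1*(-1305))/((-1*1301)) = (41/3 + 1305)/(-1301) = (3956/3)*(-1/1301) = -3956/3903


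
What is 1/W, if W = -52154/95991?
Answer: -95991/52154 ≈ -1.8405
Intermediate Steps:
W = -52154/95991 (W = -52154*1/95991 = -52154/95991 ≈ -0.54332)
1/W = 1/(-52154/95991) = -95991/52154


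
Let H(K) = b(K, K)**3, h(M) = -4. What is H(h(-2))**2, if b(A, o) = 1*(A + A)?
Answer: 262144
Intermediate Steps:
b(A, o) = 2*A (b(A, o) = 1*(2*A) = 2*A)
H(K) = 8*K**3 (H(K) = (2*K)**3 = 8*K**3)
H(h(-2))**2 = (8*(-4)**3)**2 = (8*(-64))**2 = (-512)**2 = 262144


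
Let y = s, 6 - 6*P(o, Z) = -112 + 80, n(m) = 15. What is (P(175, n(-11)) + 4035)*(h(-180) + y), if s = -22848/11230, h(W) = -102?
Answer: -2360761032/5615 ≈ -4.2044e+5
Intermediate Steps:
P(o, Z) = 19/3 (P(o, Z) = 1 - (-112 + 80)/6 = 1 - ⅙*(-32) = 1 + 16/3 = 19/3)
s = -11424/5615 (s = -22848*1/11230 = -11424/5615 ≈ -2.0345)
y = -11424/5615 ≈ -2.0345
(P(175, n(-11)) + 4035)*(h(-180) + y) = (19/3 + 4035)*(-102 - 11424/5615) = (12124/3)*(-584154/5615) = -2360761032/5615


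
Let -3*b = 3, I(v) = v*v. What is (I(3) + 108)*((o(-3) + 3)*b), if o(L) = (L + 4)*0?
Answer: -351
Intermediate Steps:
I(v) = v²
o(L) = 0 (o(L) = (4 + L)*0 = 0)
b = -1 (b = -⅓*3 = -1)
(I(3) + 108)*((o(-3) + 3)*b) = (3² + 108)*((0 + 3)*(-1)) = (9 + 108)*(3*(-1)) = 117*(-3) = -351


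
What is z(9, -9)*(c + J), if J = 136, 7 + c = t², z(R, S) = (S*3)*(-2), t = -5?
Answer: 8316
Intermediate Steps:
z(R, S) = -6*S (z(R, S) = (3*S)*(-2) = -6*S)
c = 18 (c = -7 + (-5)² = -7 + 25 = 18)
z(9, -9)*(c + J) = (-6*(-9))*(18 + 136) = 54*154 = 8316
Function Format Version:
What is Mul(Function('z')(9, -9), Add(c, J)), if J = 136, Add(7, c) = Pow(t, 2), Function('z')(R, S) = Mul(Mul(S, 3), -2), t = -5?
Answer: 8316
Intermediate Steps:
Function('z')(R, S) = Mul(-6, S) (Function('z')(R, S) = Mul(Mul(3, S), -2) = Mul(-6, S))
c = 18 (c = Add(-7, Pow(-5, 2)) = Add(-7, 25) = 18)
Mul(Function('z')(9, -9), Add(c, J)) = Mul(Mul(-6, -9), Add(18, 136)) = Mul(54, 154) = 8316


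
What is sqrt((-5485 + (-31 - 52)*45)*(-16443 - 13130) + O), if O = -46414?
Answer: sqrt(272616646) ≈ 16511.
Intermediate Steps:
sqrt((-5485 + (-31 - 52)*45)*(-16443 - 13130) + O) = sqrt((-5485 + (-31 - 52)*45)*(-16443 - 13130) - 46414) = sqrt((-5485 - 83*45)*(-29573) - 46414) = sqrt((-5485 - 3735)*(-29573) - 46414) = sqrt(-9220*(-29573) - 46414) = sqrt(272663060 - 46414) = sqrt(272616646)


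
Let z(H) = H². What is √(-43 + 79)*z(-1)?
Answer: 6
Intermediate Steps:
√(-43 + 79)*z(-1) = √(-43 + 79)*(-1)² = √36*1 = 6*1 = 6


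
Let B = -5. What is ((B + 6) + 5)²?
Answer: 36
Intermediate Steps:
((B + 6) + 5)² = ((-5 + 6) + 5)² = (1 + 5)² = 6² = 36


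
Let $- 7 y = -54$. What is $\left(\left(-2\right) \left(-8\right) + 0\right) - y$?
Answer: $\frac{58}{7} \approx 8.2857$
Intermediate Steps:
$y = \frac{54}{7}$ ($y = \left(- \frac{1}{7}\right) \left(-54\right) = \frac{54}{7} \approx 7.7143$)
$\left(\left(-2\right) \left(-8\right) + 0\right) - y = \left(\left(-2\right) \left(-8\right) + 0\right) - \frac{54}{7} = \left(16 + 0\right) - \frac{54}{7} = 16 - \frac{54}{7} = \frac{58}{7}$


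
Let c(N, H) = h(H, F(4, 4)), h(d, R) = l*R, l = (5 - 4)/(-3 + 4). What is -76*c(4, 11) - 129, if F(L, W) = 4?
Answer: -433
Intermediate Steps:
l = 1 (l = 1/1 = 1*1 = 1)
h(d, R) = R (h(d, R) = 1*R = R)
c(N, H) = 4
-76*c(4, 11) - 129 = -76*4 - 129 = -304 - 129 = -433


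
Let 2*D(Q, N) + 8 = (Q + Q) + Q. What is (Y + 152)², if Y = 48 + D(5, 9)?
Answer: 165649/4 ≈ 41412.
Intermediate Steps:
D(Q, N) = -4 + 3*Q/2 (D(Q, N) = -4 + ((Q + Q) + Q)/2 = -4 + (2*Q + Q)/2 = -4 + (3*Q)/2 = -4 + 3*Q/2)
Y = 103/2 (Y = 48 + (-4 + (3/2)*5) = 48 + (-4 + 15/2) = 48 + 7/2 = 103/2 ≈ 51.500)
(Y + 152)² = (103/2 + 152)² = (407/2)² = 165649/4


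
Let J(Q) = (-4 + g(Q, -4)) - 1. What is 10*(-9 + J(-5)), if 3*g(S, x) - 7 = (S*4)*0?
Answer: -350/3 ≈ -116.67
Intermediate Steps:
g(S, x) = 7/3 (g(S, x) = 7/3 + ((S*4)*0)/3 = 7/3 + ((4*S)*0)/3 = 7/3 + (1/3)*0 = 7/3 + 0 = 7/3)
J(Q) = -8/3 (J(Q) = (-4 + 7/3) - 1 = -5/3 - 1 = -8/3)
10*(-9 + J(-5)) = 10*(-9 - 8/3) = 10*(-35/3) = -350/3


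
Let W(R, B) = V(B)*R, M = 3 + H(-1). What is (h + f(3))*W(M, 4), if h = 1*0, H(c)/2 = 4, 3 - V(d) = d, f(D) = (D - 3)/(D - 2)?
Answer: 0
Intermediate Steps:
f(D) = (-3 + D)/(-2 + D)
V(d) = 3 - d
H(c) = 8 (H(c) = 2*4 = 8)
h = 0
M = 11 (M = 3 + 8 = 11)
W(R, B) = R*(3 - B) (W(R, B) = (3 - B)*R = R*(3 - B))
(h + f(3))*W(M, 4) = (0 + (-3 + 3)/(-2 + 3))*(11*(3 - 1*4)) = (0 + 0/1)*(11*(3 - 4)) = (0 + 1*0)*(11*(-1)) = (0 + 0)*(-11) = 0*(-11) = 0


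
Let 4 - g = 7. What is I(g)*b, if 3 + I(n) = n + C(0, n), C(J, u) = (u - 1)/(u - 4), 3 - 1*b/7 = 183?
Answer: 6840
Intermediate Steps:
b = -1260 (b = 21 - 7*183 = 21 - 1281 = -1260)
C(J, u) = (-1 + u)/(-4 + u)
g = -3 (g = 4 - 1*7 = 4 - 7 = -3)
I(n) = -3 + n + (-1 + n)/(-4 + n) (I(n) = -3 + (n + (-1 + n)/(-4 + n)) = -3 + n + (-1 + n)/(-4 + n))
I(g)*b = ((11 + (-3)² - 6*(-3))/(-4 - 3))*(-1260) = ((11 + 9 + 18)/(-7))*(-1260) = -⅐*38*(-1260) = -38/7*(-1260) = 6840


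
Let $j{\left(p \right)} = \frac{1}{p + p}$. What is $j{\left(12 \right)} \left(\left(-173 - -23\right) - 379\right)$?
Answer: $- \frac{529}{24} \approx -22.042$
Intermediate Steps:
$j{\left(p \right)} = \frac{1}{2 p}$
$j{\left(12 \right)} \left(\left(-173 - -23\right) - 379\right) = \frac{1}{2 \cdot 12} \left(\left(-173 - -23\right) - 379\right) = \frac{1}{2} \cdot \frac{1}{12} \left(\left(-173 + 23\right) - 379\right) = \frac{-150 - 379}{24} = \frac{1}{24} \left(-529\right) = - \frac{529}{24}$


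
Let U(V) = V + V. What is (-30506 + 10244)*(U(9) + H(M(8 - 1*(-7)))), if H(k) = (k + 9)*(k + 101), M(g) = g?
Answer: -56774124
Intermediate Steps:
U(V) = 2*V
H(k) = (9 + k)*(101 + k)
(-30506 + 10244)*(U(9) + H(M(8 - 1*(-7)))) = (-30506 + 10244)*(2*9 + (909 + (8 - 1*(-7))² + 110*(8 - 1*(-7)))) = -20262*(18 + (909 + (8 + 7)² + 110*(8 + 7))) = -20262*(18 + (909 + 15² + 110*15)) = -20262*(18 + (909 + 225 + 1650)) = -20262*(18 + 2784) = -20262*2802 = -56774124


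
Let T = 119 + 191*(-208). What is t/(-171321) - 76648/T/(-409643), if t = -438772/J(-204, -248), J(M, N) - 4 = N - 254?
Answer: -30452377293022/5915936477075319 ≈ -0.0051475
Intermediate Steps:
J(M, N) = -250 + N (J(M, N) = 4 + (N - 254) = 4 + (-254 + N) = -250 + N)
t = 219386/249 (t = -438772/(-250 - 248) = -438772/(-498) = -438772*(-1/498) = 219386/249 ≈ 881.07)
T = -39609 (T = 119 - 39728 = -39609)
t/(-171321) - 76648/T/(-409643) = (219386/249)/(-171321) - 76648/(-39609)/(-409643) = (219386/249)*(-1/171321) - 76648*(-1/39609)*(-1/409643) = -219386/42658929 + (76648/39609)*(-1/409643) = -219386/42658929 - 5896/1248119199 = -30452377293022/5915936477075319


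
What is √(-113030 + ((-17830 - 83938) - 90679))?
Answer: I*√305477 ≈ 552.7*I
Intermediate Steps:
√(-113030 + ((-17830 - 83938) - 90679)) = √(-113030 + (-101768 - 90679)) = √(-113030 - 192447) = √(-305477) = I*√305477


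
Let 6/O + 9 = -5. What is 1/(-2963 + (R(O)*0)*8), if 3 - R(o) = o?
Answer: -1/2963 ≈ -0.00033750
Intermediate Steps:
O = -3/7 (O = 6/(-9 - 5) = 6/(-14) = 6*(-1/14) = -3/7 ≈ -0.42857)
R(o) = 3 - o
1/(-2963 + (R(O)*0)*8) = 1/(-2963 + ((3 - 1*(-3/7))*0)*8) = 1/(-2963 + ((3 + 3/7)*0)*8) = 1/(-2963 + ((24/7)*0)*8) = 1/(-2963 + 0*8) = 1/(-2963 + 0) = 1/(-2963) = -1/2963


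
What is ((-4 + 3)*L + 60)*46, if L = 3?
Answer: 2622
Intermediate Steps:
((-4 + 3)*L + 60)*46 = ((-4 + 3)*3 + 60)*46 = (-1*3 + 60)*46 = (-3 + 60)*46 = 57*46 = 2622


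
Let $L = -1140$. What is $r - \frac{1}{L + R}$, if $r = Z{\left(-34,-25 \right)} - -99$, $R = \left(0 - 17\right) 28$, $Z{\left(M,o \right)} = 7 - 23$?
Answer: $\frac{134129}{1616} \approx 83.001$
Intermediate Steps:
$Z{\left(M,o \right)} = -16$ ($Z{\left(M,o \right)} = 7 - 23 = -16$)
$R = -476$ ($R = \left(-17\right) 28 = -476$)
$r = 83$ ($r = -16 - -99 = -16 + 99 = 83$)
$r - \frac{1}{L + R} = 83 - \frac{1}{-1140 - 476} = 83 - \frac{1}{-1616} = 83 - - \frac{1}{1616} = 83 + \frac{1}{1616} = \frac{134129}{1616}$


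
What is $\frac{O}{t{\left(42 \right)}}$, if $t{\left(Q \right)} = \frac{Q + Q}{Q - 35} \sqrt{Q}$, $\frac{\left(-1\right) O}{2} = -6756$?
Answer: $\frac{563 \sqrt{42}}{21} \approx 173.75$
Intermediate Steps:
$O = 13512$ ($O = \left(-2\right) \left(-6756\right) = 13512$)
$t{\left(Q \right)} = \frac{2 Q^{\frac{3}{2}}}{-35 + Q}$ ($t{\left(Q \right)} = \frac{2 Q}{-35 + Q} \sqrt{Q} = \frac{2 Q^{\frac{3}{2}}}{-35 + Q}$)
$\frac{O}{t{\left(42 \right)}} = \frac{13512}{2 \cdot 42^{\frac{3}{2}} \frac{1}{-35 + 42}} = \frac{13512}{2 \cdot 42 \sqrt{42} \cdot \frac{1}{7}} = \frac{13512}{12 \sqrt{42}} = 13512 \frac{\sqrt{42}}{504} = \frac{563 \sqrt{42}}{21}$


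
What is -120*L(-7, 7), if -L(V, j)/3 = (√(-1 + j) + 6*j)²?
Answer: 637200 + 30240*√6 ≈ 7.1127e+5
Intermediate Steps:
L(V, j) = -3*(√(-1 + j) + 6*j)²
-120*L(-7, 7) = -(-360)*(√(-1 + 7) + 6*7)² = -(-360)*(√6 + 42)² = -(-360)*(42 + √6)² = 360*(42 + √6)²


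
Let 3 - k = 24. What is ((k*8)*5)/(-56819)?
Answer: 120/8117 ≈ 0.014784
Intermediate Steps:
k = -21 (k = 3 - 1*24 = 3 - 24 = -21)
((k*8)*5)/(-56819) = (-21*8*5)/(-56819) = -168*5*(-1/56819) = -840*(-1/56819) = 120/8117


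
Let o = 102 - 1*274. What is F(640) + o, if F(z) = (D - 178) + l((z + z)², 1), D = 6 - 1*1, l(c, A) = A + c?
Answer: 1638056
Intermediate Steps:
D = 5 (D = 6 - 1 = 5)
o = -172 (o = 102 - 274 = -172)
F(z) = -172 + 4*z² (F(z) = (5 - 178) + (1 + (z + z)²) = -173 + (1 + (2*z)²) = -173 + (1 + 4*z²) = -172 + 4*z²)
F(640) + o = (-172 + 4*640²) - 172 = (-172 + 4*409600) - 172 = (-172 + 1638400) - 172 = 1638228 - 172 = 1638056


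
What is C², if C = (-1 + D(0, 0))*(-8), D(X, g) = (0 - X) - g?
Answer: 64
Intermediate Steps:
D(X, g) = -X - g
C = 8 (C = (-1 + (-1*0 - 1*0))*(-8) = (-1 + (0 + 0))*(-8) = (-1 + 0)*(-8) = -1*(-8) = 8)
C² = 8² = 64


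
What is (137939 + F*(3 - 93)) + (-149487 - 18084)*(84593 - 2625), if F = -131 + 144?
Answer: -13735322959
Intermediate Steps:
F = 13
(137939 + F*(3 - 93)) + (-149487 - 18084)*(84593 - 2625) = (137939 + 13*(3 - 93)) + (-149487 - 18084)*(84593 - 2625) = (137939 + 13*(-90)) - 167571*81968 = (137939 - 1170) - 13735459728 = 136769 - 13735459728 = -13735322959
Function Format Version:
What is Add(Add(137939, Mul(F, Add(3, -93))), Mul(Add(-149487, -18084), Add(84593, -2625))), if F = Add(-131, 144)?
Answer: -13735322959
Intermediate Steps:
F = 13
Add(Add(137939, Mul(F, Add(3, -93))), Mul(Add(-149487, -18084), Add(84593, -2625))) = Add(Add(137939, Mul(13, Add(3, -93))), Mul(Add(-149487, -18084), Add(84593, -2625))) = Add(Add(137939, Mul(13, -90)), Mul(-167571, 81968)) = Add(Add(137939, -1170), -13735459728) = Add(136769, -13735459728) = -13735322959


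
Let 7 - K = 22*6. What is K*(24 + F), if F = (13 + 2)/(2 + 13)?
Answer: -3125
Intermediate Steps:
K = -125 (K = 7 - 22*6 = 7 - 1*132 = 7 - 132 = -125)
F = 1 (F = 15/15 = 15*(1/15) = 1)
K*(24 + F) = -125*(24 + 1) = -125*25 = -3125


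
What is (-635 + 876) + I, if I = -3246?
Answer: -3005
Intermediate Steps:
(-635 + 876) + I = (-635 + 876) - 3246 = 241 - 3246 = -3005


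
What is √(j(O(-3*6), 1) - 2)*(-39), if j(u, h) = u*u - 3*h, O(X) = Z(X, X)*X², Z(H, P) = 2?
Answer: -39*√419899 ≈ -25272.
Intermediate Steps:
O(X) = 2*X²
j(u, h) = u² - 3*h
√(j(O(-3*6), 1) - 2)*(-39) = √(((2*(-3*6)²)² - 3*1) - 2)*(-39) = √(((2*(-18)²)² - 3) - 2)*(-39) = √(((2*324)² - 3) - 2)*(-39) = √((648² - 3) - 2)*(-39) = √((419904 - 3) - 2)*(-39) = √(419901 - 2)*(-39) = √419899*(-39) = -39*√419899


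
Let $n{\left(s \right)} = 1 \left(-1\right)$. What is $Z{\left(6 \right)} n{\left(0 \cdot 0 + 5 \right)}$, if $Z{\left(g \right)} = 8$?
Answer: $-8$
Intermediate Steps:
$n{\left(s \right)} = -1$
$Z{\left(6 \right)} n{\left(0 \cdot 0 + 5 \right)} = 8 \left(-1\right) = -8$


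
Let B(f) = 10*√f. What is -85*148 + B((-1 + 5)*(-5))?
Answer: -12580 + 20*I*√5 ≈ -12580.0 + 44.721*I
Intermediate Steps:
-85*148 + B((-1 + 5)*(-5)) = -85*148 + 10*√((-1 + 5)*(-5)) = -12580 + 10*√(4*(-5)) = -12580 + 10*√(-20) = -12580 + 10*(2*I*√5) = -12580 + 20*I*√5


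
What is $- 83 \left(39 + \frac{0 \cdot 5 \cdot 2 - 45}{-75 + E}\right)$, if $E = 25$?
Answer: $- \frac{33117}{10} \approx -3311.7$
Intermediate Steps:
$- 83 \left(39 + \frac{0 \cdot 5 \cdot 2 - 45}{-75 + E}\right) = - 83 \left(39 + \frac{0 \cdot 5 \cdot 2 - 45}{-75 + 25}\right) = - 83 \left(39 + \frac{0 \cdot 2 - 45}{-50}\right) = - 83 \left(39 + \left(0 - 45\right) \left(- \frac{1}{50}\right)\right) = - 83 \left(39 - - \frac{9}{10}\right) = - 83 \left(39 + \frac{9}{10}\right) = \left(-83\right) \frac{399}{10} = - \frac{33117}{10}$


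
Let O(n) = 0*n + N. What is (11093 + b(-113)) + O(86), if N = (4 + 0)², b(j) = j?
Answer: 10996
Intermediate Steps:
N = 16 (N = 4² = 16)
O(n) = 16 (O(n) = 0*n + 16 = 0 + 16 = 16)
(11093 + b(-113)) + O(86) = (11093 - 113) + 16 = 10980 + 16 = 10996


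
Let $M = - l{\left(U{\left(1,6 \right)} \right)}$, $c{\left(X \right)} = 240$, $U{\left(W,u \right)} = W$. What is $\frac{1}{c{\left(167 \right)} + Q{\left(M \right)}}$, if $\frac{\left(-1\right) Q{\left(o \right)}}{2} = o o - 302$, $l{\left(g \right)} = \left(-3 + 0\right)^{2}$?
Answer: $\frac{1}{682} \approx 0.0014663$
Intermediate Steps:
$l{\left(g \right)} = 9$ ($l{\left(g \right)} = \left(-3\right)^{2} = 9$)
$M = -9$ ($M = \left(-1\right) 9 = -9$)
$Q{\left(o \right)} = 604 - 2 o^{2}$ ($Q{\left(o \right)} = - 2 \left(o o - 302\right) = - 2 \left(o^{2} - 302\right) = - 2 \left(-302 + o^{2}\right) = 604 - 2 o^{2}$)
$\frac{1}{c{\left(167 \right)} + Q{\left(M \right)}} = \frac{1}{240 + \left(604 - 2 \left(-9\right)^{2}\right)} = \frac{1}{240 + \left(604 - 162\right)} = \frac{1}{240 + 442} = \frac{1}{682}$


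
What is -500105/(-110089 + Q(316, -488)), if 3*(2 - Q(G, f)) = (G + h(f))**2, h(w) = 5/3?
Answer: 13502835/3880558 ≈ 3.4796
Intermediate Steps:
h(w) = 5/3 (h(w) = 5*(1/3) = 5/3)
Q(G, f) = 2 - (5/3 + G)**2/3 (Q(G, f) = 2 - (G + 5/3)**2/3 = 2 - (5/3 + G)**2/3)
-500105/(-110089 + Q(316, -488)) = -500105/(-110089 + (2 - (5 + 3*316)**2/27)) = -500105/(-110089 + (2 - (5 + 948)**2/27)) = -500105/(-110089 + (2 - 1/27*953**2)) = -500105/(-110089 + (2 - 1/27*908209)) = -500105/(-110089 + (2 - 908209/27)) = -500105/(-110089 - 908155/27) = -500105/(-3880558/27) = -500105*(-27/3880558) = 13502835/3880558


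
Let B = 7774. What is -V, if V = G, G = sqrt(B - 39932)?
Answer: -I*sqrt(32158) ≈ -179.33*I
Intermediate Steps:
G = I*sqrt(32158) (G = sqrt(7774 - 39932) = sqrt(-32158) = I*sqrt(32158) ≈ 179.33*I)
V = I*sqrt(32158) ≈ 179.33*I
-V = -I*sqrt(32158)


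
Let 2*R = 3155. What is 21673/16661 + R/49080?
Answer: 435997427/327088752 ≈ 1.3330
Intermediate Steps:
R = 3155/2 (R = (1/2)*3155 = 3155/2 ≈ 1577.5)
21673/16661 + R/49080 = 21673/16661 + (3155/2)/49080 = 21673*(1/16661) + (3155/2)*(1/49080) = 21673/16661 + 631/19632 = 435997427/327088752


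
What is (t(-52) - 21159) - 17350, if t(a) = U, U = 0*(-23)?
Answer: -38509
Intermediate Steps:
U = 0
t(a) = 0
(t(-52) - 21159) - 17350 = (0 - 21159) - 17350 = -21159 - 17350 = -38509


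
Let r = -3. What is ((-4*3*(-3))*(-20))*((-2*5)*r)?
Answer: -21600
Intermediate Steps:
((-4*3*(-3))*(-20))*((-2*5)*r) = ((-4*3*(-3))*(-20))*(-2*5*(-3)) = (-12*(-3)*(-20))*(-10*(-3)) = (36*(-20))*30 = -720*30 = -21600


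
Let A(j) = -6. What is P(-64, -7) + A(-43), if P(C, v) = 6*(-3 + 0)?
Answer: -24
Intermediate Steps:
P(C, v) = -18 (P(C, v) = 6*(-3) = -18)
P(-64, -7) + A(-43) = -18 - 6 = -24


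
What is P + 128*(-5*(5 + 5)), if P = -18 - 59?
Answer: -6477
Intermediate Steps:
P = -77
P + 128*(-5*(5 + 5)) = -77 + 128*(-5*(5 + 5)) = -77 + 128*(-5*10) = -77 + 128*(-50) = -77 - 6400 = -6477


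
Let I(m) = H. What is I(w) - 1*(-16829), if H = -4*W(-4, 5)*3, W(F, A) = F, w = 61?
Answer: 16877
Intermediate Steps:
H = 48 (H = -4*(-4)*3 = 16*3 = 48)
I(m) = 48
I(w) - 1*(-16829) = 48 - 1*(-16829) = 48 + 16829 = 16877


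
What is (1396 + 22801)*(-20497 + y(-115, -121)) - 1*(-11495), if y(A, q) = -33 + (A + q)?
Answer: -502463407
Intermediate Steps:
y(A, q) = -33 + A + q
(1396 + 22801)*(-20497 + y(-115, -121)) - 1*(-11495) = (1396 + 22801)*(-20497 + (-33 - 115 - 121)) - 1*(-11495) = 24197*(-20497 - 269) + 11495 = 24197*(-20766) + 11495 = -502474902 + 11495 = -502463407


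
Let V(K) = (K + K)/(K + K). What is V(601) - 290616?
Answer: -290615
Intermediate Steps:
V(K) = 1 (V(K) = (2*K)/((2*K)) = (2*K)*(1/(2*K)) = 1)
V(601) - 290616 = 1 - 290616 = -290615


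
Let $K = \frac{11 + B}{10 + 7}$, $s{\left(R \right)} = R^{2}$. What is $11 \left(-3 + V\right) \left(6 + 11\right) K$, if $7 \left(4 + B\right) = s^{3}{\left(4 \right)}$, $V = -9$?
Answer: $- \frac{547140}{7} \approx -78163.0$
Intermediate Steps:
$B = \frac{4068}{7}$ ($B = -4 + \frac{\left(4^{2}\right)^{3}}{7} = -4 + \frac{16^{3}}{7} = -4 + \frac{1}{7} \cdot 4096 = -4 + \frac{4096}{7} = \frac{4068}{7} \approx 581.14$)
$K = \frac{4145}{119}$ ($K = \frac{11 + \frac{4068}{7}}{10 + 7} = \frac{4145}{7 \cdot 17} = \frac{4145}{7} \cdot \frac{1}{17} = \frac{4145}{119} \approx 34.832$)
$11 \left(-3 + V\right) \left(6 + 11\right) K = 11 \left(-3 - 9\right) \left(6 + 11\right) \frac{4145}{119} = 11 \left(\left(-12\right) 17\right) \frac{4145}{119} = 11 \left(-204\right) \frac{4145}{119} = \left(-2244\right) \frac{4145}{119} = - \frac{547140}{7}$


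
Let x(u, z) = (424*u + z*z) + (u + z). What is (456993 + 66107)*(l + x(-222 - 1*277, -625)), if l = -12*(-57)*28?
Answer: 103090978700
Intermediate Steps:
l = 19152 (l = 684*28 = 19152)
x(u, z) = z + z**2 + 425*u (x(u, z) = (424*u + z**2) + (u + z) = (z**2 + 424*u) + (u + z) = z + z**2 + 425*u)
(456993 + 66107)*(l + x(-222 - 1*277, -625)) = (456993 + 66107)*(19152 + (-625 + (-625)**2 + 425*(-222 - 1*277))) = 523100*(19152 + (-625 + 390625 + 425*(-222 - 277))) = 523100*(19152 + (-625 + 390625 + 425*(-499))) = 523100*(19152 + (-625 + 390625 - 212075)) = 523100*(19152 + 177925) = 523100*197077 = 103090978700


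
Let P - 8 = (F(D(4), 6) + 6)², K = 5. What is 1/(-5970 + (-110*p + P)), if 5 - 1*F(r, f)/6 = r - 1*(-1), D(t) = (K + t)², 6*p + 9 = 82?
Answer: 3/601907 ≈ 4.9842e-6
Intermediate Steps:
p = 73/6 (p = -3/2 + (⅙)*82 = -3/2 + 41/3 = 73/6 ≈ 12.167)
D(t) = (5 + t)²
F(r, f) = 24 - 6*r (F(r, f) = 30 - 6*(r - 1*(-1)) = 30 - 6*(r + 1) = 30 - 6*(1 + r) = 30 + (-6 - 6*r) = 24 - 6*r)
P = 207944 (P = 8 + ((24 - 6*(5 + 4)²) + 6)² = 8 + ((24 - 6*9²) + 6)² = 8 + ((24 - 6*81) + 6)² = 8 + ((24 - 486) + 6)² = 8 + (-462 + 6)² = 8 + (-456)² = 8 + 207936 = 207944)
1/(-5970 + (-110*p + P)) = 1/(-5970 + (-110*73/6 + 207944)) = 1/(-5970 + (-4015/3 + 207944)) = 1/(-5970 + 619817/3) = 1/(601907/3) = 3/601907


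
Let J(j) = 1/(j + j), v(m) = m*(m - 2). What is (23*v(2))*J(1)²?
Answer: 0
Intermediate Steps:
v(m) = m*(-2 + m)
J(j) = 1/(2*j)
(23*v(2))*J(1)² = (23*(2*(-2 + 2)))*((½)/1)² = (23*(2*0))*((½)*1)² = (23*0)*(½)² = 0*(¼) = 0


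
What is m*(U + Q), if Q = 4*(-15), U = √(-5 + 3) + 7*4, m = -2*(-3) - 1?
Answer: -160 + 5*I*√2 ≈ -160.0 + 7.0711*I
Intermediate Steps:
m = 5 (m = 6 - 1 = 5)
U = 28 + I*√2 (U = √(-2) + 28 = I*√2 + 28 = 28 + I*√2 ≈ 28.0 + 1.4142*I)
Q = -60
m*(U + Q) = 5*((28 + I*√2) - 60) = 5*(-32 + I*√2) = -160 + 5*I*√2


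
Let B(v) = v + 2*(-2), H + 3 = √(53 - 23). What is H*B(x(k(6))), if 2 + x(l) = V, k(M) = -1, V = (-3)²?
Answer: -9 + 3*√30 ≈ 7.4317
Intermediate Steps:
V = 9
x(l) = 7 (x(l) = -2 + 9 = 7)
H = -3 + √30 (H = -3 + √(53 - 23) = -3 + √30 ≈ 2.4772)
B(v) = -4 + v (B(v) = v - 4 = -4 + v)
H*B(x(k(6))) = (-3 + √30)*(-4 + 7) = (-3 + √30)*3 = -9 + 3*√30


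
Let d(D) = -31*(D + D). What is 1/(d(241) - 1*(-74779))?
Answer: 1/59837 ≈ 1.6712e-5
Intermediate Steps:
d(D) = -62*D
1/(d(241) - 1*(-74779)) = 1/(-62*241 - 1*(-74779)) = 1/(-14942 + 74779) = 1/59837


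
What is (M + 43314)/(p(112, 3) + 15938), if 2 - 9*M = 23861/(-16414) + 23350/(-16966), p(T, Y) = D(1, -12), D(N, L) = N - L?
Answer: 54280029952849/19989149704758 ≈ 2.7155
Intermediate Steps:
p(T, Y) = 13 (p(T, Y) = 1 - 1*(-12) = 1 + 12 = 13)
M = 672526237/1253159658 (M = 2/9 - (23861/(-16414) + 23350/(-16966))/9 = 2/9 - (23861*(-1/16414) + 23350*(-1/16966))/9 = 2/9 - (-23861/16414 - 11675/8483)/9 = 2/9 - 1/9*(-394046313/139239962) = 2/9 + 131348771/417719886 = 672526237/1253159658 ≈ 0.53666)
(M + 43314)/(p(112, 3) + 15938) = (672526237/1253159658 + 43314)/(13 + 15938) = (54280029952849/1253159658)/15951 = (54280029952849/1253159658)*(1/15951) = 54280029952849/19989149704758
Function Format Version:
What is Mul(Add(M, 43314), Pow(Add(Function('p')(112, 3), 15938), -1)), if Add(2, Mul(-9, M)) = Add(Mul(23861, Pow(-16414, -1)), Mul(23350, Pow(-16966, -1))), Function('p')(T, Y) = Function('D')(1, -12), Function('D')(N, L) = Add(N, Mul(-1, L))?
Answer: Rational(54280029952849, 19989149704758) ≈ 2.7155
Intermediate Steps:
Function('p')(T, Y) = 13 (Function('p')(T, Y) = Add(1, Mul(-1, -12)) = Add(1, 12) = 13)
M = Rational(672526237, 1253159658) (M = Add(Rational(2, 9), Mul(Rational(-1, 9), Add(Mul(23861, Pow(-16414, -1)), Mul(23350, Pow(-16966, -1))))) = Add(Rational(2, 9), Mul(Rational(-1, 9), Add(Mul(23861, Rational(-1, 16414)), Mul(23350, Rational(-1, 16966))))) = Add(Rational(2, 9), Mul(Rational(-1, 9), Add(Rational(-23861, 16414), Rational(-11675, 8483)))) = Add(Rational(2, 9), Mul(Rational(-1, 9), Rational(-394046313, 139239962))) = Add(Rational(2, 9), Rational(131348771, 417719886)) = Rational(672526237, 1253159658) ≈ 0.53666)
Mul(Add(M, 43314), Pow(Add(Function('p')(112, 3), 15938), -1)) = Mul(Add(Rational(672526237, 1253159658), 43314), Pow(Add(13, 15938), -1)) = Mul(Rational(54280029952849, 1253159658), Pow(15951, -1)) = Mul(Rational(54280029952849, 1253159658), Rational(1, 15951)) = Rational(54280029952849, 19989149704758)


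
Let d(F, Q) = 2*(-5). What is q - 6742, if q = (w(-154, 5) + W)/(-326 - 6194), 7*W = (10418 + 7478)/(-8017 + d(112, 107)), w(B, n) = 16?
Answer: -308743494111/45794035 ≈ -6742.0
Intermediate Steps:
d(F, Q) = -10
W = -17896/56189 (W = ((10418 + 7478)/(-8017 - 10))/7 = (17896/(-8027))/7 = (17896*(-1/8027))/7 = (1/7)*(-17896/8027) = -17896/56189 ≈ -0.31850)
q = -110141/45794035 (q = (16 - 17896/56189)/(-326 - 6194) = (881128/56189)/(-6520) = (881128/56189)*(-1/6520) = -110141/45794035 ≈ -0.0024051)
q - 6742 = -110141/45794035 - 6742 = -308743494111/45794035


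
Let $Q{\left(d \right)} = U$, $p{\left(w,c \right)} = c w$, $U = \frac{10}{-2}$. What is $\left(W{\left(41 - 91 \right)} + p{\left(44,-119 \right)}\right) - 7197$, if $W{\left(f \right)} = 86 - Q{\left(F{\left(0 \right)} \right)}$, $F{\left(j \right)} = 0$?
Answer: $-12342$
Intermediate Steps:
$U = -5$ ($U = 10 \left(- \frac{1}{2}\right) = -5$)
$Q{\left(d \right)} = -5$
$W{\left(f \right)} = 91$ ($W{\left(f \right)} = 86 - -5 = 86 + 5 = 91$)
$\left(W{\left(41 - 91 \right)} + p{\left(44,-119 \right)}\right) - 7197 = \left(91 - 5236\right) - 7197 = -5145 - 7197 = -12342$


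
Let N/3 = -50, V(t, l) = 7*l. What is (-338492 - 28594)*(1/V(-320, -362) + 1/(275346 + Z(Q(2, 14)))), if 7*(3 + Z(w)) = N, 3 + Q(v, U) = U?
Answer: 116825914853/813942339 ≈ 143.53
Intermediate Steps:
Q(v, U) = -3 + U
N = -150 (N = 3*(-50) = -150)
Z(w) = -171/7 (Z(w) = -3 + (⅐)*(-150) = -3 - 150/7 = -171/7)
(-338492 - 28594)*(1/V(-320, -362) + 1/(275346 + Z(Q(2, 14)))) = (-338492 - 28594)*(1/(7*(-362)) + 1/(275346 - 171/7)) = -367086*(1/(-2534) + 1/(1927251/7)) = -367086*(-1/2534 + 7/1927251) = -367086*(-1909513/4883654034) = 116825914853/813942339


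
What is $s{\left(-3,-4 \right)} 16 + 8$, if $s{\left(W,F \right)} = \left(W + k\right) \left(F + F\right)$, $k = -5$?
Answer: $1032$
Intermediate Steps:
$s{\left(W,F \right)} = 2 F \left(-5 + W\right)$ ($s{\left(W,F \right)} = \left(W - 5\right) \left(F + F\right) = \left(-5 + W\right) 2 F = 2 F \left(-5 + W\right)$)
$s{\left(-3,-4 \right)} 16 + 8 = 2 \left(-4\right) \left(-5 - 3\right) 16 + 8 = 2 \left(-4\right) \left(-8\right) 16 + 8 = 64 \cdot 16 + 8 = 1024 + 8 = 1032$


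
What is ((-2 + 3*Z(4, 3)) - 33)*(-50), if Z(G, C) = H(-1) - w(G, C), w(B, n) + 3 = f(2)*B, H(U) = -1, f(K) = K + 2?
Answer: 3850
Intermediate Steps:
f(K) = 2 + K
w(B, n) = -3 + 4*B (w(B, n) = -3 + (2 + 2)*B = -3 + 4*B)
Z(G, C) = 2 - 4*G (Z(G, C) = -1 - (-3 + 4*G) = -1 + (3 - 4*G) = 2 - 4*G)
((-2 + 3*Z(4, 3)) - 33)*(-50) = ((-2 + 3*(2 - 4*4)) - 33)*(-50) = ((-2 + 3*(2 - 16)) - 33)*(-50) = ((-2 + 3*(-14)) - 33)*(-50) = ((-2 - 42) - 33)*(-50) = (-44 - 33)*(-50) = -77*(-50) = 3850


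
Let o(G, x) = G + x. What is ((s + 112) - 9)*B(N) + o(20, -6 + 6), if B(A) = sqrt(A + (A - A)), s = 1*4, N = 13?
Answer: 20 + 107*sqrt(13) ≈ 405.79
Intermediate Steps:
s = 4
B(A) = sqrt(A) (B(A) = sqrt(A + 0) = sqrt(A))
((s + 112) - 9)*B(N) + o(20, -6 + 6) = ((4 + 112) - 9)*sqrt(13) + (20 + (-6 + 6)) = (116 - 9)*sqrt(13) + (20 + 0) = 107*sqrt(13) + 20 = 20 + 107*sqrt(13)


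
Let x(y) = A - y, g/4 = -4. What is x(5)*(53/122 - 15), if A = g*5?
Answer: 151045/122 ≈ 1238.1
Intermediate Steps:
g = -16 (g = 4*(-4) = -16)
A = -80 (A = -16*5 = -80)
x(y) = -80 - y
x(5)*(53/122 - 15) = (-80 - 1*5)*(53/122 - 15) = (-80 - 5)*(53*(1/122) - 15) = -85*(53/122 - 15) = -85*(-1777/122) = 151045/122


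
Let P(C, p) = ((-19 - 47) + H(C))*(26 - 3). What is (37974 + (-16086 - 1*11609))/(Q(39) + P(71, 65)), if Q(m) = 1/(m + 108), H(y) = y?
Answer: 1511013/16906 ≈ 89.377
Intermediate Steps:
Q(m) = 1/(108 + m)
P(C, p) = -1518 + 23*C (P(C, p) = ((-19 - 47) + C)*(26 - 3) = (-66 + C)*23 = -1518 + 23*C)
(37974 + (-16086 - 1*11609))/(Q(39) + P(71, 65)) = (37974 + (-16086 - 1*11609))/(1/(108 + 39) + (-1518 + 23*71)) = (37974 + (-16086 - 11609))/(1/147 + (-1518 + 1633)) = (37974 - 27695)/(1/147 + 115) = 10279/(16906/147) = 10279*(147/16906) = 1511013/16906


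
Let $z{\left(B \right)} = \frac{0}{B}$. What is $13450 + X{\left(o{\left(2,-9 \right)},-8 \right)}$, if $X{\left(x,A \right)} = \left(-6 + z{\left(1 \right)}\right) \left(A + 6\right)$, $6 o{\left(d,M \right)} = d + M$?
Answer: $13462$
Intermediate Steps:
$o{\left(d,M \right)} = \frac{M}{6} + \frac{d}{6}$ ($o{\left(d,M \right)} = \frac{d + M}{6} = \frac{M + d}{6} = \frac{M}{6} + \frac{d}{6}$)
$z{\left(B \right)} = 0$
$X{\left(x,A \right)} = -36 - 6 A$ ($X{\left(x,A \right)} = \left(-6 + 0\right) \left(A + 6\right) = - 6 \left(6 + A\right) = -36 - 6 A$)
$13450 + X{\left(o{\left(2,-9 \right)},-8 \right)} = 13450 - -12 = 13450 + \left(-36 + 48\right) = 13450 + 12 = 13462$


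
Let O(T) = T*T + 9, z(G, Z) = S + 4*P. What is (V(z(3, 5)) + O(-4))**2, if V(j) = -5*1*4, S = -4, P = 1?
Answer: 25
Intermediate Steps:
z(G, Z) = 0 (z(G, Z) = -4 + 4*1 = -4 + 4 = 0)
V(j) = -20 (V(j) = -5*4 = -20)
O(T) = 9 + T**2 (O(T) = T**2 + 9 = 9 + T**2)
(V(z(3, 5)) + O(-4))**2 = (-20 + (9 + (-4)**2))**2 = (-20 + (9 + 16))**2 = (-20 + 25)**2 = 5**2 = 25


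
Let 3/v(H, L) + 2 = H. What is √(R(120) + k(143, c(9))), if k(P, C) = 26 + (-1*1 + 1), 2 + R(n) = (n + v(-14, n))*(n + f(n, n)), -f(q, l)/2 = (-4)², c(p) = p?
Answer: √42270/2 ≈ 102.80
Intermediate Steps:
v(H, L) = 3/(-2 + H)
f(q, l) = -32 (f(q, l) = -2*(-4)² = -2*16 = -32)
R(n) = -2 + (-32 + n)*(-3/16 + n) (R(n) = -2 + (n + 3/(-2 - 14))*(n - 32) = -2 + (n + 3/(-16))*(-32 + n) = -2 + (n + 3*(-1/16))*(-32 + n) = -2 + (n - 3/16)*(-32 + n) = -2 + (-3/16 + n)*(-32 + n) = -2 + (-32 + n)*(-3/16 + n))
k(P, C) = 26 (k(P, C) = 26 + (-1 + 1) = 26 + 0 = 26)
√(R(120) + k(143, c(9))) = √((4 + 120² - 515/16*120) + 26) = √((4 + 14400 - 7725/2) + 26) = √(21083/2 + 26) = √(21135/2) = √42270/2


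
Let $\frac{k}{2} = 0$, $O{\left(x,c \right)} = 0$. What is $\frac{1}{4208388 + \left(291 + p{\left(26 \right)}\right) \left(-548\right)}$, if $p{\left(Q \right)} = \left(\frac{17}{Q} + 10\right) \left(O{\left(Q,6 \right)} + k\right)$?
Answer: $\frac{1}{4048920} \approx 2.4698 \cdot 10^{-7}$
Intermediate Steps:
$k = 0$ ($k = 2 \cdot 0 = 0$)
$p{\left(Q \right)} = 0$ ($p{\left(Q \right)} = \left(\frac{17}{Q} + 10\right) \left(0 + 0\right) = \left(10 + \frac{17}{Q}\right) 0 = 0$)
$\frac{1}{4208388 + \left(291 + p{\left(26 \right)}\right) \left(-548\right)} = \frac{1}{4208388 + \left(291 + 0\right) \left(-548\right)} = \frac{1}{4208388 + 291 \left(-548\right)} = \frac{1}{4208388 - 159468} = \frac{1}{4048920}$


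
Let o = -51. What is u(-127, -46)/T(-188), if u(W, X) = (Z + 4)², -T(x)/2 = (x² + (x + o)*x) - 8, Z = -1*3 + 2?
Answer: -3/53512 ≈ -5.6062e-5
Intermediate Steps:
Z = -1 (Z = -3 + 2 = -1)
T(x) = 16 - 2*x² - 2*x*(-51 + x) (T(x) = -2*((x² + (x - 51)*x) - 8) = -2*((x² + (-51 + x)*x) - 8) = -2*((x² + x*(-51 + x)) - 8) = -2*(-8 + x² + x*(-51 + x)) = 16 - 2*x² - 2*x*(-51 + x))
u(W, X) = 9 (u(W, X) = (-1 + 4)² = 3² = 9)
u(-127, -46)/T(-188) = 9/(16 - 4*(-188)² + 102*(-188)) = 9/(16 - 4*35344 - 19176) = 9/(16 - 141376 - 19176) = 9/(-160536) = 9*(-1/160536) = -3/53512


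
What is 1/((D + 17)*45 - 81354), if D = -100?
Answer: -1/85089 ≈ -1.1752e-5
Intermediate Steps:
1/((D + 17)*45 - 81354) = 1/((-100 + 17)*45 - 81354) = 1/(-83*45 - 81354) = 1/(-3735 - 81354) = 1/(-85089) = -1/85089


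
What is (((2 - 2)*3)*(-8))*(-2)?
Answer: 0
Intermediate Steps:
(((2 - 2)*3)*(-8))*(-2) = ((0*3)*(-8))*(-2) = (0*(-8))*(-2) = 0*(-2) = 0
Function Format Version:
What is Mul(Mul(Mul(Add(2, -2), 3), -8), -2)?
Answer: 0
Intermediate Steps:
Mul(Mul(Mul(Add(2, -2), 3), -8), -2) = Mul(Mul(Mul(0, 3), -8), -2) = Mul(Mul(0, -8), -2) = Mul(0, -2) = 0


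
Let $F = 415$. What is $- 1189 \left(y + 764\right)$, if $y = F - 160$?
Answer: $-1211591$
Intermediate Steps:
$y = 255$ ($y = 415 - 160 = 255$)
$- 1189 \left(y + 764\right) = - 1189 \left(255 + 764\right) = \left(-1189\right) 1019 = -1211591$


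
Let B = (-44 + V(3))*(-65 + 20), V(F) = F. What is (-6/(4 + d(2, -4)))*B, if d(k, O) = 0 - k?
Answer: -5535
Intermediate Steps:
d(k, O) = -k
B = 1845 (B = (-44 + 3)*(-65 + 20) = -41*(-45) = 1845)
(-6/(4 + d(2, -4)))*B = -6/(4 - 1*2)*1845 = -6/(4 - 2)*1845 = -6/2*1845 = -6*1/2*1845 = -3*1845 = -5535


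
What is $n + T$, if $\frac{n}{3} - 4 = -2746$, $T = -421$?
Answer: $-8647$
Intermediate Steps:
$n = -8226$ ($n = 12 + 3 \left(-2746\right) = 12 - 8238 = -8226$)
$n + T = -8226 - 421 = -8647$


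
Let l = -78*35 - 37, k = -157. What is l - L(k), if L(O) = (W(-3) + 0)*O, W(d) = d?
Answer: -3238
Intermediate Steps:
l = -2767 (l = -2730 - 37 = -2767)
L(O) = -3*O (L(O) = (-3 + 0)*O = -3*O)
l - L(k) = -2767 - (-3)*(-157) = -2767 - 1*471 = -2767 - 471 = -3238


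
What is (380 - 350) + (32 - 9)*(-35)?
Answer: -775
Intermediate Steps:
(380 - 350) + (32 - 9)*(-35) = 30 + 23*(-35) = 30 - 805 = -775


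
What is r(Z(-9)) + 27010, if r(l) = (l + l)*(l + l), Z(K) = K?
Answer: 27334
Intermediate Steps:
r(l) = 4*l² (r(l) = (2*l)*(2*l) = 4*l²)
r(Z(-9)) + 27010 = 4*(-9)² + 27010 = 4*81 + 27010 = 324 + 27010 = 27334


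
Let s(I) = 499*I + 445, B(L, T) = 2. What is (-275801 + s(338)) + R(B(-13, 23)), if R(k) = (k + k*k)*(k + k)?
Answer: -106670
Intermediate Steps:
s(I) = 445 + 499*I
R(k) = 2*k*(k + k²) (R(k) = (k + k²)*(2*k) = 2*k*(k + k²))
(-275801 + s(338)) + R(B(-13, 23)) = (-275801 + (445 + 499*338)) + 2*2²*(1 + 2) = (-275801 + (445 + 168662)) + 2*4*3 = (-275801 + 169107) + 24 = -106694 + 24 = -106670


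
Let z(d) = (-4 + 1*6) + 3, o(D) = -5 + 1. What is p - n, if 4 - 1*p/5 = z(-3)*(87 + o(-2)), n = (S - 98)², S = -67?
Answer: -29280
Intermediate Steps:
o(D) = -4
z(d) = 5 (z(d) = (-4 + 6) + 3 = 2 + 3 = 5)
n = 27225 (n = (-67 - 98)² = (-165)² = 27225)
p = -2055 (p = 20 - 25*(87 - 4) = 20 - 25*83 = 20 - 5*415 = 20 - 2075 = -2055)
p - n = -2055 - 1*27225 = -2055 - 27225 = -29280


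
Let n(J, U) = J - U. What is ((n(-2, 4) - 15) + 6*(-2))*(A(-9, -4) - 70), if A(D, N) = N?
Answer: 2442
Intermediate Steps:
((n(-2, 4) - 15) + 6*(-2))*(A(-9, -4) - 70) = (((-2 - 1*4) - 15) + 6*(-2))*(-4 - 70) = (((-2 - 4) - 15) - 12)*(-74) = ((-6 - 15) - 12)*(-74) = (-21 - 12)*(-74) = -33*(-74) = 2442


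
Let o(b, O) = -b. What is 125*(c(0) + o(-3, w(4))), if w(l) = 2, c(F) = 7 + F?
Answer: 1250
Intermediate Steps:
125*(c(0) + o(-3, w(4))) = 125*((7 + 0) - 1*(-3)) = 125*(7 + 3) = 125*10 = 1250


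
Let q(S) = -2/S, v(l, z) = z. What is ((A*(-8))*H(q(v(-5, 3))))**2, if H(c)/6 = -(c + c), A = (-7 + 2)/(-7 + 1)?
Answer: 25600/9 ≈ 2844.4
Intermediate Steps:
A = 5/6 (A = -5/(-6) = -5*(-1/6) = 5/6 ≈ 0.83333)
H(c) = -12*c (H(c) = 6*(-(c + c)) = 6*(-2*c) = -12*c)
((A*(-8))*H(q(v(-5, 3))))**2 = (((5/6)*(-8))*(-(-24)/3))**2 = (-(-80)*(-2*1/3))**2 = (-(-80)*(-2)/3)**2 = (-20/3*8)**2 = (-160/3)**2 = 25600/9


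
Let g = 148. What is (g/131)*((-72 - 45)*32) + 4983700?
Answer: 652310588/131 ≈ 4.9795e+6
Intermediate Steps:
(g/131)*((-72 - 45)*32) + 4983700 = (148/131)*((-72 - 45)*32) + 4983700 = (148*(1/131))*(-117*32) + 4983700 = (148/131)*(-3744) + 4983700 = -554112/131 + 4983700 = 652310588/131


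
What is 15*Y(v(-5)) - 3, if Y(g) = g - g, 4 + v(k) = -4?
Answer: -3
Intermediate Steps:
v(k) = -8 (v(k) = -4 - 4 = -8)
Y(g) = 0
15*Y(v(-5)) - 3 = 15*0 - 3 = 0 - 3 = -3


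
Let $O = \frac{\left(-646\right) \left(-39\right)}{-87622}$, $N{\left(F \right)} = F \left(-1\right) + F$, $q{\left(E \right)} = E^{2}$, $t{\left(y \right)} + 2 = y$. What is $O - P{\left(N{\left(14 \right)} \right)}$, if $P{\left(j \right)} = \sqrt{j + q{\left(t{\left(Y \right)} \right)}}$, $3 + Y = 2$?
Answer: $- \frac{144030}{43811} \approx -3.2875$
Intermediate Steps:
$Y = -1$ ($Y = -3 + 2 = -1$)
$t{\left(y \right)} = -2 + y$
$N{\left(F \right)} = 0$ ($N{\left(F \right)} = - F + F = 0$)
$P{\left(j \right)} = \sqrt{9 + j}$ ($P{\left(j \right)} = \sqrt{j + \left(-2 - 1\right)^{2}} = \sqrt{j + \left(-3\right)^{2}} = \sqrt{j + 9} = \sqrt{9 + j}$)
$O = - \frac{12597}{43811}$ ($O = 25194 \left(- \frac{1}{87622}\right) = - \frac{12597}{43811} \approx -0.28753$)
$O - P{\left(N{\left(14 \right)} \right)} = - \frac{12597}{43811} - \sqrt{9 + 0} = - \frac{12597}{43811} - \sqrt{9} = - \frac{12597}{43811} - 3 = - \frac{144030}{43811}$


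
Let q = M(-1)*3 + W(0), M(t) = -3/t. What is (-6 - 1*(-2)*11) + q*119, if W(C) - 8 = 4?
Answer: 2515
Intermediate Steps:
W(C) = 12 (W(C) = 8 + 4 = 12)
q = 21 (q = -3/(-1)*3 + 12 = -3*(-1)*3 + 12 = 3*3 + 12 = 9 + 12 = 21)
(-6 - 1*(-2)*11) + q*119 = (-6 - 1*(-2)*11) + 21*119 = (-6 + 2*11) + 2499 = (-6 + 22) + 2499 = 16 + 2499 = 2515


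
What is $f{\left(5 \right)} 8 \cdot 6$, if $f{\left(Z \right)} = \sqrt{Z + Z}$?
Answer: $48 \sqrt{10} \approx 151.79$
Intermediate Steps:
$f{\left(Z \right)} = \sqrt{2} \sqrt{Z}$ ($f{\left(Z \right)} = \sqrt{2 Z} = \sqrt{2} \sqrt{Z}$)
$f{\left(5 \right)} 8 \cdot 6 = \sqrt{2} \sqrt{5} \cdot 8 \cdot 6 = \sqrt{10} \cdot 8 \cdot 6 = 8 \sqrt{10} \cdot 6 = 48 \sqrt{10}$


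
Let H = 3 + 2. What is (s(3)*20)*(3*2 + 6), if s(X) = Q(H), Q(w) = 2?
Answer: 480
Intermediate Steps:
H = 5
s(X) = 2
(s(3)*20)*(3*2 + 6) = (2*20)*(3*2 + 6) = 40*(6 + 6) = 40*12 = 480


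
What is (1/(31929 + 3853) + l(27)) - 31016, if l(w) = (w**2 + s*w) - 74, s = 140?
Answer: -951121341/35782 ≈ -26581.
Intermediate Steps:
l(w) = -74 + w**2 + 140*w (l(w) = (w**2 + 140*w) - 74 = -74 + w**2 + 140*w)
(1/(31929 + 3853) + l(27)) - 31016 = (1/(31929 + 3853) + (-74 + 27**2 + 140*27)) - 31016 = (1/35782 + (-74 + 729 + 3780)) - 31016 = (1/35782 + 4435) - 31016 = 158693171/35782 - 31016 = -951121341/35782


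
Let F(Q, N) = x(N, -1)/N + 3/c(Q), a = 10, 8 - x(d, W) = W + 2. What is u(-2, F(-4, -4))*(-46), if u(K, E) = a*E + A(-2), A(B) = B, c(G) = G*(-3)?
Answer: 782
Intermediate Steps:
x(d, W) = 6 - W (x(d, W) = 8 - (W + 2) = 8 - (2 + W) = 8 + (-2 - W) = 6 - W)
c(G) = -3*G
F(Q, N) = -1/Q + 7/N (F(Q, N) = (6 - 1*(-1))/N + 3/((-3*Q)) = (6 + 1)/N + 3*(-1/(3*Q)) = 7/N - 1/Q = -1/Q + 7/N)
u(K, E) = -2 + 10*E (u(K, E) = 10*E - 2 = -2 + 10*E)
u(-2, F(-4, -4))*(-46) = (-2 + 10*(-1/(-4) + 7/(-4)))*(-46) = (-2 + 10*(-1*(-¼) + 7*(-¼)))*(-46) = (-2 + 10*(¼ - 7/4))*(-46) = (-2 + 10*(-3/2))*(-46) = (-2 - 15)*(-46) = -17*(-46) = 782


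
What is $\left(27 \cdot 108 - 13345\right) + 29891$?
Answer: $19462$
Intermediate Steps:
$\left(27 \cdot 108 - 13345\right) + 29891 = \left(2916 - 13345\right) + 29891 = -10429 + 29891 = 19462$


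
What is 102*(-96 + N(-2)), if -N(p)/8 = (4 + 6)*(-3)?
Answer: 14688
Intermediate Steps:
N(p) = 240 (N(p) = -8*(4 + 6)*(-3) = -80*(-3) = -8*(-30) = 240)
102*(-96 + N(-2)) = 102*(-96 + 240) = 102*144 = 14688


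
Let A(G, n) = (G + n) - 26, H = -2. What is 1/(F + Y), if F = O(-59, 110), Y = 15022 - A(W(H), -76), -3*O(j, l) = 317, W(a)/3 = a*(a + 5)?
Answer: 3/45109 ≈ 6.6506e-5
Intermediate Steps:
W(a) = 3*a*(5 + a) (W(a) = 3*(a*(a + 5)) = 3*(a*(5 + a)) = 3*a*(5 + a))
A(G, n) = -26 + G + n
O(j, l) = -317/3 (O(j, l) = -⅓*317 = -317/3)
Y = 15142 (Y = 15022 - (-26 + 3*(-2)*(5 - 2) - 76) = 15022 - (-26 + 3*(-2)*3 - 76) = 15022 - (-26 - 18 - 76) = 15022 - 1*(-120) = 15022 + 120 = 15142)
F = -317/3 ≈ -105.67
1/(F + Y) = 1/(-317/3 + 15142) = 1/(45109/3) = 3/45109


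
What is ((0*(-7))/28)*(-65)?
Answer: 0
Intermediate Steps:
((0*(-7))/28)*(-65) = (0*(1/28))*(-65) = 0*(-65) = 0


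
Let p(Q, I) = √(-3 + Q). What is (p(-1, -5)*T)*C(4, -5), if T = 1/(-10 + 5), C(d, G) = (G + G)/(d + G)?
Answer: -4*I ≈ -4.0*I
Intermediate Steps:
C(d, G) = 2*G/(G + d) (C(d, G) = (2*G)/(G + d) = 2*G/(G + d))
T = -⅕ (T = 1/(-5) = -⅕ ≈ -0.20000)
(p(-1, -5)*T)*C(4, -5) = (√(-3 - 1)*(-⅕))*(2*(-5)/(-5 + 4)) = (√(-4)*(-⅕))*(2*(-5)/(-1)) = ((2*I)*(-⅕))*(2*(-5)*(-1)) = -2*I/5*10 = -4*I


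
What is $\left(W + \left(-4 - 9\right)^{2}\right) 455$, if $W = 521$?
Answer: $313950$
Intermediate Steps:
$\left(W + \left(-4 - 9\right)^{2}\right) 455 = \left(521 + \left(-4 - 9\right)^{2}\right) 455 = \left(521 + \left(-13\right)^{2}\right) 455 = \left(521 + 169\right) 455 = 690 \cdot 455 = 313950$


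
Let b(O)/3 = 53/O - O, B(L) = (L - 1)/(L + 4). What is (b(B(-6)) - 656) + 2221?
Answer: 22399/14 ≈ 1599.9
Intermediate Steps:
B(L) = (-1 + L)/(4 + L)
b(O) = -3*O + 159/O (b(O) = 3*(53/O - O) = 3*(-O + 53/O) = -3*O + 159/O)
(b(B(-6)) - 656) + 2221 = ((-3*(-1 - 6)/(4 - 6) + 159/(((-1 - 6)/(4 - 6)))) - 656) + 2221 = ((-3*(-7)/(-2) + 159/((-7/(-2)))) - 656) + 2221 = ((-(-3)*(-7)/2 + 159/((-1/2*(-7)))) - 656) + 2221 = ((-3*7/2 + 159/(7/2)) - 656) + 2221 = ((-21/2 + 159*(2/7)) - 656) + 2221 = ((-21/2 + 318/7) - 656) + 2221 = (489/14 - 656) + 2221 = -8695/14 + 2221 = 22399/14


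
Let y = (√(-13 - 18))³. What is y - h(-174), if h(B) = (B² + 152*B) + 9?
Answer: -3837 - 31*I*√31 ≈ -3837.0 - 172.6*I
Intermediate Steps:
h(B) = 9 + B² + 152*B
y = -31*I*√31 (y = (√(-31))³ = (I*√31)³ = -31*I*√31 ≈ -172.6*I)
y - h(-174) = -31*I*√31 - (9 + (-174)² + 152*(-174)) = -31*I*√31 - (9 + 30276 - 26448) = -31*I*√31 - 1*3837 = -31*I*√31 - 3837 = -3837 - 31*I*√31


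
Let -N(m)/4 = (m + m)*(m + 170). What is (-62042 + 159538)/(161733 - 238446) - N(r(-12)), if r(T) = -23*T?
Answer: 10792058584/10959 ≈ 9.8477e+5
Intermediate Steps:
N(m) = -8*m*(170 + m) (N(m) = -4*(m + m)*(m + 170) = -4*2*m*(170 + m) = -8*m*(170 + m))
(-62042 + 159538)/(161733 - 238446) - N(r(-12)) = (-62042 + 159538)/(161733 - 238446) - (-8)*(-23*(-12))*(170 - 23*(-12)) = 97496/(-76713) - (-8)*276*(170 + 276) = 97496*(-1/76713) - (-8)*276*446 = -13928/10959 - 1*(-984768) = -13928/10959 + 984768 = 10792058584/10959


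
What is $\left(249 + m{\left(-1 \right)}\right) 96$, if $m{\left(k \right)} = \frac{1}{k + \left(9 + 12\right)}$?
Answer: $\frac{119544}{5} \approx 23909.0$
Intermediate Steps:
$m{\left(k \right)} = \frac{1}{21 + k}$ ($m{\left(k \right)} = \frac{1}{k + 21} = \frac{1}{21 + k}$)
$\left(249 + m{\left(-1 \right)}\right) 96 = \left(249 + \frac{1}{21 - 1}\right) 96 = \left(249 + \frac{1}{20}\right) 96 = \frac{4981}{20} \cdot 96 = \frac{119544}{5}$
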